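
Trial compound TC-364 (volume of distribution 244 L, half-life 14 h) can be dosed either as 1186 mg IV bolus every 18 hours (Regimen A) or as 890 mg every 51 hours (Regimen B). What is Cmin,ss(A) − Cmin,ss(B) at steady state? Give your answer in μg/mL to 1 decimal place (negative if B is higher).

Regimen A: f = (1/2)^(18/14) ≈ 0.4102; Cmin,ss = (1186/244)·f/(1−f) ≈ 3.381 μg/mL.
Regimen B: f = (1/2)^(51/14) ≈ 0.0801; Cmin,ss = (890/244)·f/(1−f) ≈ 0.318 μg/mL.
Difference ≈ 3.381 − 0.318 ≈ 3.063 μg/mL.

3.1 μg/mL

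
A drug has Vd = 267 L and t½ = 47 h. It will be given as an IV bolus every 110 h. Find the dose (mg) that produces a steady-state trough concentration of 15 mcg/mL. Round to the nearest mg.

τ/t½ = 110/47 ≈ 2.3404, so f = (1/2)^(110/47) ≈ 0.197452.
Cmin,ss = (D/Vd)·f/(1−f), so D = Cmin,ss·Vd·(1−f)/f.
D = 15 × 267 × (1−f)/f ≈ 15 × 267 × 4.06452 ≈ 16278.40 mg.

16278 mg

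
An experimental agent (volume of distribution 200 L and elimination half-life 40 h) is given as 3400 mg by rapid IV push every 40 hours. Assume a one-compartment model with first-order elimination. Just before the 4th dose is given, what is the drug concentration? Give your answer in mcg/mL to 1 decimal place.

f = (1/2)^(τ/t½) = (1/2)^(40/40) ≈ 0.5000.
C₀ = D/Vd = 3400/200 ≈ 17.000 mcg/mL.
Before the 4th dose, 3 doses have been given. Superposition: Cmin = C₀·(f + f² + … + f^3).
≈ 17.000 × (0.5000 + 0.2500 + 0.1250) ≈ 17.000 × 0.8750 ≈ 14.875 mcg/mL.

14.9 mcg/mL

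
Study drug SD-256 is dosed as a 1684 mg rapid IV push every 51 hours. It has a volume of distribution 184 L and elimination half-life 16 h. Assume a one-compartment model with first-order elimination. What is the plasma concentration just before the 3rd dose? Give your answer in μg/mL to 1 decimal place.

1.1 μg/mL

f = (1/2)^(τ/t½) = (1/2)^(51/16) ≈ 0.1098.
C₀ = D/Vd = 1684/184 ≈ 9.152 μg/mL.
Before the 3rd dose, 2 doses have been given. Superposition: Cmin = C₀·(f + f²).
≈ 9.152 × (0.1098 + 0.0121) ≈ 9.152 × 0.1219 ≈ 1.116 μg/mL.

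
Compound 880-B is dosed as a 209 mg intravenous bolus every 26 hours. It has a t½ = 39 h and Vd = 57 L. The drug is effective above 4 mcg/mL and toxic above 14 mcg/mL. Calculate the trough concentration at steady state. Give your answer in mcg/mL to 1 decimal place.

6.2 mcg/mL

Over one 26-h interval, 26/39 ≈ 0.66667 half-lives elapse, leaving f ≈ 0.6300 of each dose.
At steady state, accumulation factor R = 1/(1 − e^(−kτ)) ≈ 2.7027.
Single-dose peak C₀ = D/Vd = 209/57 ≈ 3.667 mcg/mL.
Cmax,ss = C₀/(1 − f) ≈ 3.667/0.3700 ≈ 9.911 mcg/mL.
Steady-state trough Cmin,ss = Cmax,ss·f ≈ 9.911 × 0.6300 ≈ 6.244 mcg/mL.
Trough 6.2 mcg/mL vs MEC 4 mcg/mL: adequate.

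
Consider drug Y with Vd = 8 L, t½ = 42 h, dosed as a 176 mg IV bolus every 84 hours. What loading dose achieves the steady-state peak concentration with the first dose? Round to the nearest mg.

235 mg

f = (1/2)^(84/42) ≈ 0.250000; accumulation ratio R = 1/(1−f) ≈ 1.33333.
Loading dose to hit Cmax,ss on first dose: D_load = D_maint·R ≈ 176 × 1.33333 ≈ 234.67 mg.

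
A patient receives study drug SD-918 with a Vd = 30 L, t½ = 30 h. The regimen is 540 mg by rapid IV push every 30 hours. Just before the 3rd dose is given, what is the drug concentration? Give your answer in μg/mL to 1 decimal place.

f = (1/2)^(τ/t½) = (1/2)^(30/30) ≈ 0.5000.
C₀ = D/Vd = 540/30 ≈ 18.000 μg/mL.
Before the 3rd dose, 2 doses have been given. Superposition: Cmin = C₀·(f + f²).
≈ 18.000 × (0.5000 + 0.2500) ≈ 18.000 × 0.7500 ≈ 13.500 μg/mL.

13.5 μg/mL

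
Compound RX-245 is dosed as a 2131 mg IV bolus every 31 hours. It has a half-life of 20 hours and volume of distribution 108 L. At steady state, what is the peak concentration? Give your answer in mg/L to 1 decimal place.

30.0 mg/L

Over one 31-h interval, 31/20 ≈ 1.55 half-lives elapse, leaving f ≈ 0.3415 of each dose.
Accumulation ratio R = 1/(1 − f) ≈ 1/0.6585 ≈ 1.5186.
Single-dose peak C₀ = D/Vd = 2131/108 ≈ 19.731 mg/L.
Cmax,ss = C₀/(1 − f) ≈ 19.731/0.6585 ≈ 29.964 mg/L.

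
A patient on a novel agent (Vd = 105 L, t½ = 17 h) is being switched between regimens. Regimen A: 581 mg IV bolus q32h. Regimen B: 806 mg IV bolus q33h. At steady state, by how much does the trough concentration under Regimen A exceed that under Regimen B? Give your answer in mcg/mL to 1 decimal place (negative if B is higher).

Regimen A: f = (1/2)^(32/17) ≈ 0.2712; Cmin,ss = (581/105)·f/(1−f) ≈ 2.059 mcg/mL.
Regimen B: f = (1/2)^(33/17) ≈ 0.2604; Cmin,ss = (806/105)·f/(1−f) ≈ 2.703 mcg/mL.
Difference ≈ 2.059 − 2.703 ≈ -0.644 mcg/mL.

-0.6 mcg/mL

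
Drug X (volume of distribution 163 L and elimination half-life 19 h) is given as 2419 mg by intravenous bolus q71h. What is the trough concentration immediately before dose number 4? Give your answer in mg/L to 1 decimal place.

1.2 mg/L

f = (1/2)^(τ/t½) = (1/2)^(71/19) ≈ 0.0750.
C₀ = D/Vd = 2419/163 ≈ 14.840 mg/L.
Before the 4th dose, 3 doses have been given. Superposition: Cmin = C₀·(f + f² + … + f^3).
≈ 14.840 × (0.0750 + 0.0056 + 0.0004) ≈ 14.840 × 0.0810 ≈ 1.202 mg/L.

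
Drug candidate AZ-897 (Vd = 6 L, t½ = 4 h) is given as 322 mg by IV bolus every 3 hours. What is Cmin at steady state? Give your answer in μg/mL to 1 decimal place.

78.7 μg/mL

Over one 3-h interval, 3/4 ≈ 0.75 half-lives elapse, leaving f ≈ 0.5946 of each dose.
Single-dose peak C₀ = D/Vd = 322/6 ≈ 53.667 μg/mL.
Steady-state trough Cmin,ss = C₀·f/(1−f) ≈ 53.667 × 0.5946/0.4054 ≈ 78.713 μg/mL.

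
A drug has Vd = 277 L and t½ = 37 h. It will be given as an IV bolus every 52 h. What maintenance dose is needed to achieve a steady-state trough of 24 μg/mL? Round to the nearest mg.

τ/t½ = 52/37 ≈ 1.4054, so f = (1/2)^(52/37) ≈ 0.377512.
Cmin,ss = (D/Vd)·f/(1−f), so D = Cmin,ss·Vd·(1−f)/f.
D = 24 × 277 × (1−f)/f ≈ 24 × 277 × 1.64892 ≈ 10962.02 mg.

10962 mg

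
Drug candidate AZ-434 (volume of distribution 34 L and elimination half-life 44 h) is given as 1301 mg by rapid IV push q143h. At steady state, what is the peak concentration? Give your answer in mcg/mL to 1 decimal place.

Over one 143-h interval, 143/44 ≈ 3.25 half-lives elapse, leaving f ≈ 0.1051 of each dose.
Accumulation ratio R = 1/(1 − f) ≈ 1/0.8949 ≈ 1.1174.
Each bolus raises the concentration by D/Vd = 1301/34 ≈ 38.265 mcg/mL.
Cmax,ss = C₀/(1 − f) ≈ 38.265/0.8949 ≈ 42.759 mcg/mL.

42.8 mcg/mL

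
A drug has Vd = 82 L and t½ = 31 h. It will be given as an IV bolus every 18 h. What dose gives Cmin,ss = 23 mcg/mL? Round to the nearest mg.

τ/t½ = 18/31 ≈ 0.58065, so f = (1/2)^(18/31) ≈ 0.668665.
Cmin,ss = (D/Vd)·f/(1−f), so D = Cmin,ss·Vd·(1−f)/f.
D = 23 × 82 × (1−f)/f ≈ 23 × 82 × 0.49552 ≈ 934.55 mg.

935 mg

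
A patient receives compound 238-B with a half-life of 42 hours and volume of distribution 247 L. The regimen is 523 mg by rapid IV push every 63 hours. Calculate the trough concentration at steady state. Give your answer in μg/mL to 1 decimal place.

1.2 μg/mL

τ/t½ = 63/42 ≈ 1.5, so fraction remaining f = (1/2)^(63/42) ≈ 0.3536.
Accumulation ratio R = 1/(1 − f) ≈ 1/0.6464 ≈ 1.5470.
Each bolus raises the concentration by D/Vd = 523/247 ≈ 2.117 μg/mL.
Cmax,ss = C₀/(1 − f) ≈ 2.117/0.6464 ≈ 3.275 μg/mL.
Steady-state trough Cmin,ss = Cmax,ss·f ≈ 3.275 × 0.3536 ≈ 1.158 μg/mL.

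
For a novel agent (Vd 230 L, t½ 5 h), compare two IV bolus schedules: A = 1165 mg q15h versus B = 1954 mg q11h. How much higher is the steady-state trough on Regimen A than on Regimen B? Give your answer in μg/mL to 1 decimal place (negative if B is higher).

-1.6 μg/mL

Regimen A: f = (1/2)^(15/5) ≈ 0.1250; Cmin,ss = (1165/230)·f/(1−f) ≈ 0.724 μg/mL.
Regimen B: f = (1/2)^(11/5) ≈ 0.2176; Cmin,ss = (1954/230)·f/(1−f) ≈ 2.363 μg/mL.
Difference ≈ 0.724 − 2.363 ≈ -1.639 μg/mL.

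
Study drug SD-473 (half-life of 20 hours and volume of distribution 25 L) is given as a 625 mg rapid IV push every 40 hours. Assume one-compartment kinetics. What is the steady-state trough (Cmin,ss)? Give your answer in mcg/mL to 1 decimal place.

8.3 mcg/mL

τ = 40 h = 2 half-lives, so f = (1/2)^2 = 0.25.
At steady state, R = 1/(1 − 0.25) = 4/3.
Single-dose peak C₀ = D/Vd = 625/25 = 25 mcg/mL.
Steady-state peak Cmax,ss = C₀·R = 25 × 4/3 ≈ 33.333 mcg/mL.
Steady-state trough Cmin,ss = Cmax,ss·f ≈ 33.333 × 0.25 ≈ 8.333 mcg/mL.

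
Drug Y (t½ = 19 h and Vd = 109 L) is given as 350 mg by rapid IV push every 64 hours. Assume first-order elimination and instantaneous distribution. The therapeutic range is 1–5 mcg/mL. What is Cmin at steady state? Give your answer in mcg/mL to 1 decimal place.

0.3 mcg/mL

Over one 64-h interval, 64/19 ≈ 3.3684 half-lives elapse, leaving f ≈ 0.0968 of each dose.
Single-dose peak C₀ = D/Vd = 350/109 ≈ 3.211 mcg/mL.
Steady-state trough Cmin,ss = C₀·f/(1−f) ≈ 3.211 × 0.0968/0.9032 ≈ 0.344 mcg/mL.
Trough 0.3 mcg/mL vs MEC 1 mcg/mL: subtherapeutic.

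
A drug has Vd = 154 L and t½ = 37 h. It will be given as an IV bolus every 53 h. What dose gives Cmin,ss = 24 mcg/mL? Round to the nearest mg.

τ/t½ = 53/37 ≈ 1.4324, so f = (1/2)^(53/37) ≈ 0.370506.
Cmin,ss = (D/Vd)·f/(1−f), so D = Cmin,ss·Vd·(1−f)/f.
D = 24 × 154 × (1−f)/f ≈ 24 × 154 × 1.69901 ≈ 6279.54 mg.

6280 mg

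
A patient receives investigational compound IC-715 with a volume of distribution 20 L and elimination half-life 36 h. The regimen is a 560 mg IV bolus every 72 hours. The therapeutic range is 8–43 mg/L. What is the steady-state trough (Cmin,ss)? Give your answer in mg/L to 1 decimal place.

The dosing interval is 2 half-lives, so f = 2^(−2) = 0.25.
Accumulation ratio R = 1/(1 − f) = 1/0.75 = 4/3.
Single-dose peak C₀ = D/Vd = 560/20 = 28 mg/L.
Steady-state peak Cmax,ss = C₀·R = 28 × 4/3 ≈ 37.333 mg/L.
Steady-state trough Cmin,ss = Cmax,ss·f ≈ 37.333 × 0.25 ≈ 9.333 mg/L.
Trough 9.3 mg/L vs MEC 8 mg/L: adequate.

9.3 mg/L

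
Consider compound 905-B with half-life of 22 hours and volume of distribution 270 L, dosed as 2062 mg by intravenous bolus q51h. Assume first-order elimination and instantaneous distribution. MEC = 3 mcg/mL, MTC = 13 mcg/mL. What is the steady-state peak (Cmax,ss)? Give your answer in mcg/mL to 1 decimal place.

9.6 mcg/mL

Over one 51-h interval, 51/22 ≈ 2.3182 half-lives elapse, leaving f ≈ 0.2005 of each dose.
At steady state, accumulation factor R = 1/(1 − e^(−kτ)) ≈ 1.2508.
Each bolus raises the concentration by D/Vd = 2062/270 ≈ 7.637 mcg/mL.
Steady-state peak Cmax,ss = C₀·R ≈ 7.637 × 1.2508 ≈ 9.552 mcg/mL.
Peak 9.6 mcg/mL vs MTC 13 mcg/mL: below toxic threshold.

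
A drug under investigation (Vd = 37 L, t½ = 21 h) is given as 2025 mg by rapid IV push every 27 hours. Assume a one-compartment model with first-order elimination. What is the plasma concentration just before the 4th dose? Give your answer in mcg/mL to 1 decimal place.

f = (1/2)^(τ/t½) = (1/2)^(27/21) ≈ 0.4102.
C₀ = D/Vd = 2025/37 ≈ 54.730 mcg/mL.
Before the 4th dose, 3 doses have been given. Superposition: Cmin = C₀·(f + f² + … + f^3).
≈ 54.730 × (0.4102 + 0.1683 + 0.0690) ≈ 54.730 × 0.6475 ≈ 35.438 mcg/mL.

35.4 mcg/mL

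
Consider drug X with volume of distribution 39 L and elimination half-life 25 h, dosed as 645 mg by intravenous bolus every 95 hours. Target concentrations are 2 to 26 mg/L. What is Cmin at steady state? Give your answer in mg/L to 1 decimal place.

Over one 95-h interval, 95/25 ≈ 3.8 half-lives elapse, leaving f ≈ 0.0718 of each dose.
At steady state, accumulation factor R = 1/(1 − e^(−kτ)) ≈ 1.0774.
Each bolus raises the concentration by D/Vd = 645/39 ≈ 16.538 mg/L.
Steady-state peak Cmax,ss = C₀·R ≈ 16.538 × 1.0774 ≈ 17.818 mg/L.
Steady-state trough Cmin,ss = Cmax,ss·f ≈ 17.818 × 0.0718 ≈ 1.279 mg/L.
Trough 1.3 mg/L vs MEC 2 mg/L: subtherapeutic.

1.3 mg/L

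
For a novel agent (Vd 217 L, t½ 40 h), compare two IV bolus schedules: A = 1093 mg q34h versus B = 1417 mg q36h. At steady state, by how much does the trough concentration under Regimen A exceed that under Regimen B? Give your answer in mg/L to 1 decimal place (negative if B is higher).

Regimen A: f = (1/2)^(34/40) ≈ 0.5548; Cmin,ss = (1093/217)·f/(1−f) ≈ 6.277 mg/L.
Regimen B: f = (1/2)^(36/40) ≈ 0.5359; Cmin,ss = (1417/217)·f/(1−f) ≈ 7.540 mg/L.
Difference ≈ 6.277 − 7.540 ≈ -1.263 mg/L.

-1.3 mg/L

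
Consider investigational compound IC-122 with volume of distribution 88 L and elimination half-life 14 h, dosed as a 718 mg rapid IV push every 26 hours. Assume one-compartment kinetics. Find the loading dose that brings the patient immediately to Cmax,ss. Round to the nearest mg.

f = (1/2)^(26/14) ≈ 0.276022; accumulation ratio R = 1/(1−f) ≈ 1.38126.
Loading dose to hit Cmax,ss on first dose: D_load = D_maint·R ≈ 718 × 1.38126 ≈ 991.74 mg.

992 mg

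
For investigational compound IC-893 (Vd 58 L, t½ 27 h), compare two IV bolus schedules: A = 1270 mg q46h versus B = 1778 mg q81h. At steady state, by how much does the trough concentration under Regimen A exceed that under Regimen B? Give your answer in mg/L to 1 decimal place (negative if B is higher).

5.3 mg/L

Regimen A: f = (1/2)^(46/27) ≈ 0.3070; Cmin,ss = (1270/58)·f/(1−f) ≈ 9.700 mg/L.
Regimen B: f = (1/2)^(81/27) ≈ 0.1250; Cmin,ss = (1778/58)·f/(1−f) ≈ 4.379 mg/L.
Difference ≈ 9.700 − 4.379 ≈ 5.321 mg/L.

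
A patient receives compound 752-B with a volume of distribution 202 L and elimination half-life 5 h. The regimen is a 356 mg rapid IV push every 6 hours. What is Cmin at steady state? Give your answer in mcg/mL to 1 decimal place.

1.4 mcg/mL

Over one 6-h interval, 6/5 ≈ 1.2 half-lives elapse, leaving f ≈ 0.4353 of each dose.
Accumulation ratio R = 1/(1 − f) ≈ 1/0.5647 ≈ 1.7709.
Single-dose peak C₀ = D/Vd = 356/202 ≈ 1.762 mcg/mL.
Cmax,ss = C₀/(1 − f) ≈ 1.762/0.5647 ≈ 3.120 mcg/mL.
One interval later, Cmin,ss = Cmax,ss·e^(−kτ) ≈ 3.120 × 0.4353 ≈ 1.358 mcg/mL.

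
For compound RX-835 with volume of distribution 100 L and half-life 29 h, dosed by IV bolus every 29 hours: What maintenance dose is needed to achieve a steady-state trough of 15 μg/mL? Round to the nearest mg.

τ/t½ = 29/29 ≈ 1, so f = (1/2)^(29/29) ≈ 0.500000.
Cmin,ss = (D/Vd)·f/(1−f), so D = Cmin,ss·Vd·(1−f)/f.
D = 15 × 100 × (1−f)/f ≈ 15 × 100 × 1.00000 ≈ 1500.00 mg.

1500 mg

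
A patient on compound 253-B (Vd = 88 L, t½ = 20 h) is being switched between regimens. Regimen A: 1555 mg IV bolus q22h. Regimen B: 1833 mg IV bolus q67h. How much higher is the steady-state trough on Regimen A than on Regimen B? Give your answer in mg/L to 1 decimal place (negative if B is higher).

13.2 mg/L

Regimen A: f = (1/2)^(22/20) ≈ 0.4665; Cmin,ss = (1555/88)·f/(1−f) ≈ 15.451 mg/L.
Regimen B: f = (1/2)^(67/20) ≈ 0.0981; Cmin,ss = (1833/88)·f/(1−f) ≈ 2.266 mg/L.
Difference ≈ 15.451 − 2.266 ≈ 13.185 mg/L.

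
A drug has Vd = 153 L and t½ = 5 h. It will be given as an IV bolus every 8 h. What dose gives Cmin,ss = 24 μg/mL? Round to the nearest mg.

τ/t½ = 8/5 ≈ 1.6, so f = (1/2)^(8/5) ≈ 0.329877.
Cmin,ss = (D/Vd)·f/(1−f), so D = Cmin,ss·Vd·(1−f)/f.
D = 24 × 153 × (1−f)/f ≈ 24 × 153 × 2.03143 ≈ 7459.41 mg.

7459 mg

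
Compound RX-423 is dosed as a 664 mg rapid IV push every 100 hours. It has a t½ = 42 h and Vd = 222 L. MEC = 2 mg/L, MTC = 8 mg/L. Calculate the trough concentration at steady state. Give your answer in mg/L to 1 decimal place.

τ/t½ = 100/42 ≈ 2.381, so fraction remaining f = (1/2)^(100/42) ≈ 0.1920.
Single-dose peak C₀ = D/Vd = 664/222 ≈ 2.991 mg/L.
Steady-state trough Cmin,ss = C₀·f/(1−f) ≈ 2.991 × 0.1920/0.8080 ≈ 0.711 mg/L.
Trough 0.7 mg/L vs MEC 2 mg/L: subtherapeutic.

0.7 mg/L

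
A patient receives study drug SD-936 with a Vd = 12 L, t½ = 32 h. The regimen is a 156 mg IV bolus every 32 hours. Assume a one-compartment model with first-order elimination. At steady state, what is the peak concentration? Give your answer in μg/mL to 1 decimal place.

26.0 μg/mL

The dosing interval is 1 half-life, so f = 2^(−1) = 0.5.
Accumulation ratio R = 1/(1 − f) = 1/0.5 = 2/1.
Single-dose peak C₀ = D/Vd = 156/12 = 13 μg/mL.
Steady-state peak Cmax,ss = C₀·R = 13 × 2/1 ≈ 26.000 μg/mL.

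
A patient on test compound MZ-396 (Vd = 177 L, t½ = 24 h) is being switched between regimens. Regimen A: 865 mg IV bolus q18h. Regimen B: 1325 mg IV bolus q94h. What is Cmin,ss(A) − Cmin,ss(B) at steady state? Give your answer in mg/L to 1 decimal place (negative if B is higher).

6.6 mg/L

Regimen A: f = (1/2)^(18/24) ≈ 0.5946; Cmin,ss = (865/177)·f/(1−f) ≈ 7.168 mg/L.
Regimen B: f = (1/2)^(94/24) ≈ 0.0662; Cmin,ss = (1325/177)·f/(1−f) ≈ 0.531 mg/L.
Difference ≈ 7.168 − 0.531 ≈ 6.637 mg/L.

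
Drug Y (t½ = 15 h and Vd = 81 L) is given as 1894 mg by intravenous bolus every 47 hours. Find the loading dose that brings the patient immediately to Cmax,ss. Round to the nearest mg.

f = (1/2)^(47/15) ≈ 0.113965; accumulation ratio R = 1/(1−f) ≈ 1.12862.
Loading dose to hit Cmax,ss on first dose: D_load = D_maint·R ≈ 1894 × 1.12862 ≈ 2137.61 mg.

2138 mg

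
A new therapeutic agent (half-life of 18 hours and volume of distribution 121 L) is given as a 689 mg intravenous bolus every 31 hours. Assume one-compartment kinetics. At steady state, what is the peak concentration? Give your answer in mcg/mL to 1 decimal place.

8.2 mcg/mL

Over one 31-h interval, 31/18 ≈ 1.7222 half-lives elapse, leaving f ≈ 0.3031 of each dose.
Accumulation ratio R = 1/(1 − f) ≈ 1/0.6969 ≈ 1.4349.
Each bolus raises the concentration by D/Vd = 689/121 ≈ 5.694 mcg/mL.
Steady-state peak Cmax,ss = C₀·R ≈ 5.694 × 1.4349 ≈ 8.170 mcg/mL.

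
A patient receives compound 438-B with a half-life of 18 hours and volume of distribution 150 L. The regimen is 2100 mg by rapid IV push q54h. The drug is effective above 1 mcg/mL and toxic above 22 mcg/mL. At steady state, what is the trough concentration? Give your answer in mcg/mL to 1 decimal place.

2.0 mcg/mL

τ = 54 h = 3 half-lives, so f = (1/2)^3 = 0.125.
Accumulation ratio R = 1/(1 − f) = 1/0.875 = 8/7.
Single-dose peak C₀ = D/Vd = 2100/150 = 14 mcg/mL.
Steady-state peak Cmax,ss = C₀·R = 14 × 8/7 ≈ 16.000 mcg/mL.
Steady-state trough Cmin,ss = Cmax,ss·f ≈ 16.000 × 0.125 ≈ 2.000 mcg/mL.
Trough 2.0 mcg/mL vs MEC 1 mcg/mL: adequate.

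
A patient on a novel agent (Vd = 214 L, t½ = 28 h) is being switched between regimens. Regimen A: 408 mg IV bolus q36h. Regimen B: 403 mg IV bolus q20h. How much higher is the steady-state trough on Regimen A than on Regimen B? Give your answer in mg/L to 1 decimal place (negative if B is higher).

Regimen A: f = (1/2)^(36/28) ≈ 0.4102; Cmin,ss = (408/214)·f/(1−f) ≈ 1.326 mg/L.
Regimen B: f = (1/2)^(20/28) ≈ 0.6095; Cmin,ss = (403/214)·f/(1−f) ≈ 2.939 mg/L.
Difference ≈ 1.326 − 2.939 ≈ -1.613 mg/L.

-1.6 mg/L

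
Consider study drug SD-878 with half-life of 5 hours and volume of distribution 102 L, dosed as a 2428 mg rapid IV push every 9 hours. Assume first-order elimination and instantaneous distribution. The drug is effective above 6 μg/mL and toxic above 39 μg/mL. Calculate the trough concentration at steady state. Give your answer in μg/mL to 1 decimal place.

9.6 μg/mL

τ/t½ = 9/5 ≈ 1.8, so fraction remaining f = (1/2)^(9/5) ≈ 0.2872.
At steady state, accumulation factor R = 1/(1 − e^(−kτ)) ≈ 1.4029.
Single-dose peak C₀ = D/Vd = 2428/102 ≈ 23.804 μg/mL.
Steady-state peak Cmax,ss = C₀·R ≈ 23.804 × 1.4029 ≈ 33.395 μg/mL.
One interval later, Cmin,ss = Cmax,ss·e^(−kτ) ≈ 33.395 × 0.2872 ≈ 9.591 μg/mL.
Trough 9.6 μg/mL vs MEC 6 μg/mL: adequate.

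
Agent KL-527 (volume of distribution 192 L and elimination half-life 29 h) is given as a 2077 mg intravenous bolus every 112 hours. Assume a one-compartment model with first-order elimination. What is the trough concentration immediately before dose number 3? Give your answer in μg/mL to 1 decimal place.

0.8 μg/mL

f = (1/2)^(τ/t½) = (1/2)^(112/29) ≈ 0.0688.
C₀ = D/Vd = 2077/192 ≈ 10.818 μg/mL.
Before the 3rd dose, 2 doses have been given. Superposition: Cmin = C₀·(f + f²).
≈ 10.818 × (0.0688 + 0.0047) ≈ 10.818 × 0.0735 ≈ 0.795 μg/mL.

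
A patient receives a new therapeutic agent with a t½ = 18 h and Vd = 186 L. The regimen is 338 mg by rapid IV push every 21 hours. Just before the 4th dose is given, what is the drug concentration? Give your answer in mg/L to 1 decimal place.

1.3 mg/L

f = (1/2)^(τ/t½) = (1/2)^(21/18) ≈ 0.4454.
C₀ = D/Vd = 338/186 ≈ 1.817 mg/L.
Before the 4th dose, 3 doses have been given. Superposition: Cmin = C₀·(f + f² + … + f^3).
≈ 1.817 × (0.4454 + 0.1984 + 0.0884) ≈ 1.817 × 0.7322 ≈ 1.330 mg/L.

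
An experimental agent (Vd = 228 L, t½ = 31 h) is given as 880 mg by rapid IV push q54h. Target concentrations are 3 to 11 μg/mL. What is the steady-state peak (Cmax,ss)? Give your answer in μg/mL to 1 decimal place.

5.5 μg/mL

k = ln2/t½ = ln2/31 ≈ 0.022360 h⁻¹; fraction remaining f = e^(−kτ) = e^(−0.022360×54) ≈ 0.2990.
Accumulation ratio R = 1/(1 − f) ≈ 1/0.7010 ≈ 1.4265.
Each bolus raises the concentration by D/Vd = 880/228 ≈ 3.860 μg/mL.
Cmax,ss = C₀/(1 − f) ≈ 3.860/0.7010 ≈ 5.506 μg/mL.
Peak 5.5 μg/mL vs MTC 11 μg/mL: below toxic threshold.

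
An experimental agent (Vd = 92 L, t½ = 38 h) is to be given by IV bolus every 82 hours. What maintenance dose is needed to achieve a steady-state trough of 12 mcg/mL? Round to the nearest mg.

τ/t½ = 82/38 ≈ 2.1579, so f = (1/2)^(82/38) ≈ 0.224083.
Cmin,ss = (D/Vd)·f/(1−f), so D = Cmin,ss·Vd·(1−f)/f.
D = 12 × 92 × (1−f)/f ≈ 12 × 92 × 3.46263 ≈ 3822.74 mg.

3823 mg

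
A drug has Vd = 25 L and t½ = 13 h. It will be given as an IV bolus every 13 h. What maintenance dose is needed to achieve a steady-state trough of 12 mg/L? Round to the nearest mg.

τ/t½ = 13/13 ≈ 1, so f = (1/2)^(13/13) ≈ 0.500000.
Cmin,ss = (D/Vd)·f/(1−f), so D = Cmin,ss·Vd·(1−f)/f.
D = 12 × 25 × (1−f)/f ≈ 12 × 25 × 1.00000 ≈ 300.00 mg.

300 mg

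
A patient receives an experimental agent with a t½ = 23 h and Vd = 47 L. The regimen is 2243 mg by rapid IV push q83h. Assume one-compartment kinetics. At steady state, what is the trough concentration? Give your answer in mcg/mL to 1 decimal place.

4.3 mcg/mL

Over one 83-h interval, 83/23 ≈ 3.6087 half-lives elapse, leaving f ≈ 0.0820 of each dose.
Accumulation ratio R = 1/(1 − f) ≈ 1/0.9180 ≈ 1.0893.
Single-dose peak C₀ = D/Vd = 2243/47 ≈ 47.723 mcg/mL.
Steady-state peak Cmax,ss = C₀·R ≈ 47.723 × 1.0893 ≈ 51.985 mcg/mL.
One interval later, Cmin,ss = Cmax,ss·e^(−kτ) ≈ 51.985 × 0.0820 ≈ 4.263 mcg/mL.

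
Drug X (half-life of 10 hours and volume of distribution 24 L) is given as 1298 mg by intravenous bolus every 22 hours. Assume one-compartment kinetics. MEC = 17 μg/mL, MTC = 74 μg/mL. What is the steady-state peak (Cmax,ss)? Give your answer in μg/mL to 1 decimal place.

k = ln2/t½ = ln2/10 ≈ 0.069315 h⁻¹; fraction remaining f = e^(−kτ) = e^(−0.069315×22) ≈ 0.2176.
Accumulation ratio R = 1/(1 − f) ≈ 1/0.7824 ≈ 1.2781.
Single-dose peak C₀ = D/Vd = 1298/24 ≈ 54.083 μg/mL.
Steady-state peak Cmax,ss = C₀·R ≈ 54.083 × 1.2781 ≈ 69.123 μg/mL.
Peak 69.1 μg/mL vs MTC 74 μg/mL: below toxic threshold.

69.1 μg/mL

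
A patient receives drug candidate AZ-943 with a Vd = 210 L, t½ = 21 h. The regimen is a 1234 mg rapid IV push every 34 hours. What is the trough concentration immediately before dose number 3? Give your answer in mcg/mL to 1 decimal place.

f = (1/2)^(τ/t½) = (1/2)^(34/21) ≈ 0.3256.
C₀ = D/Vd = 1234/210 ≈ 5.876 mcg/mL.
Before the 3rd dose, 2 doses have been given. Superposition: Cmin = C₀·(f + f²).
≈ 5.876 × (0.3256 + 0.1060) ≈ 5.876 × 0.4316 ≈ 2.536 mcg/mL.

2.5 mcg/mL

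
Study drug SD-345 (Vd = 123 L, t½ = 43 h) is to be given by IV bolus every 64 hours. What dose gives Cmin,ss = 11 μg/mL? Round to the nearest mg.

2443 mg

τ/t½ = 64/43 ≈ 1.4884, so f = (1/2)^(64/43) ≈ 0.356414.
Cmin,ss = (D/Vd)·f/(1−f), so D = Cmin,ss·Vd·(1−f)/f.
D = 11 × 123 × (1−f)/f ≈ 11 × 123 × 1.80573 ≈ 2443.15 mg.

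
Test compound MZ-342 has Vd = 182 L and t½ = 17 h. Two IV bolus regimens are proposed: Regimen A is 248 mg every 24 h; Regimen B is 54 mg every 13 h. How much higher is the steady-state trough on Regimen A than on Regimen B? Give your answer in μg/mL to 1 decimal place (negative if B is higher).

Regimen A: f = (1/2)^(24/17) ≈ 0.3759; Cmin,ss = (248/182)·f/(1−f) ≈ 0.821 μg/mL.
Regimen B: f = (1/2)^(13/17) ≈ 0.5886; Cmin,ss = (54/182)·f/(1−f) ≈ 0.425 μg/mL.
Difference ≈ 0.821 − 0.425 ≈ 0.396 μg/mL.

0.4 μg/mL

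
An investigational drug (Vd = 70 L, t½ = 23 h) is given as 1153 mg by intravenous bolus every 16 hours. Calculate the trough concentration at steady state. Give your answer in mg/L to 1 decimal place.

k = ln2/t½ = ln2/23 ≈ 0.030137 h⁻¹; fraction remaining f = e^(−kτ) = e^(−0.030137×16) ≈ 0.6174.
Single-dose peak C₀ = D/Vd = 1153/70 ≈ 16.471 mg/L.
Steady-state trough Cmin,ss = C₀·f/(1−f) ≈ 16.471 × 0.6174/0.3826 ≈ 26.579 mg/L.

26.6 mg/L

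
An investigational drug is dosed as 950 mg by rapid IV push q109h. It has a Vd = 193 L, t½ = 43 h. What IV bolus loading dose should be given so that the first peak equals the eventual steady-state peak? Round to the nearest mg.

f = (1/2)^(109/43) ≈ 0.172554; accumulation ratio R = 1/(1−f) ≈ 1.20854.
Loading dose to hit Cmax,ss on first dose: D_load = D_maint·R ≈ 950 × 1.20854 ≈ 1148.11 mg.

1148 mg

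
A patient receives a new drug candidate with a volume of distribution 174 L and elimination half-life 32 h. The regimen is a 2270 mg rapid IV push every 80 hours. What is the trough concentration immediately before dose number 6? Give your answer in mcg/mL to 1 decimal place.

f = (1/2)^(τ/t½) = (1/2)^(80/32) ≈ 0.1768.
C₀ = D/Vd = 2270/174 ≈ 13.046 mcg/mL.
Before the 6th dose, 5 doses have been given. Superposition: Cmin = C₀·(f + f² + … + f^5).
≈ 13.046 × (0.1768 + 0.0313 + 0.0055 + 0.0010 + 0.0002) ≈ 13.046 × 0.2148 ≈ 2.802 mcg/mL.

2.8 mcg/mL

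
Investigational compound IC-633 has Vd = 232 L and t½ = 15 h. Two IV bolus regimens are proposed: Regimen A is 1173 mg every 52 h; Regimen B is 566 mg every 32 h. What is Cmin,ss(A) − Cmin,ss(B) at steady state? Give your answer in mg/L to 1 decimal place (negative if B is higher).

Regimen A: f = (1/2)^(52/15) ≈ 0.0905; Cmin,ss = (1173/232)·f/(1−f) ≈ 0.503 mg/L.
Regimen B: f = (1/2)^(32/15) ≈ 0.2279; Cmin,ss = (566/232)·f/(1−f) ≈ 0.720 mg/L.
Difference ≈ 0.503 − 0.720 ≈ -0.217 mg/L.

-0.2 mg/L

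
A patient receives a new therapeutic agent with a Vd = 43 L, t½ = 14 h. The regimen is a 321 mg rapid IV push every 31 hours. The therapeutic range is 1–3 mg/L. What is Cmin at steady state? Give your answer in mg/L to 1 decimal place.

2.1 mg/L

k = ln2/t½ = ln2/14 ≈ 0.049511 h⁻¹; fraction remaining f = e^(−kτ) = e^(−0.049511×31) ≈ 0.2155.
Each bolus raises the concentration by D/Vd = 321/43 ≈ 7.465 mg/L.
Steady-state trough Cmin,ss = C₀·f/(1−f) ≈ 7.465 × 0.2155/0.7845 ≈ 2.051 mg/L.
Trough 2.1 mg/L vs MEC 1 mg/L: adequate.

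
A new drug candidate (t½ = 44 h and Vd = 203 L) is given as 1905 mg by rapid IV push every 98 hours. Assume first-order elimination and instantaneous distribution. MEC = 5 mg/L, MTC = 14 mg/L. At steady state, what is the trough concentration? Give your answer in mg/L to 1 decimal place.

Over one 98-h interval, 98/44 ≈ 2.2273 half-lives elapse, leaving f ≈ 0.2136 of each dose.
Single-dose peak C₀ = D/Vd = 1905/203 ≈ 9.384 mg/L.
Steady-state trough Cmin,ss = C₀·f/(1−f) ≈ 9.384 × 0.2136/0.7864 ≈ 2.549 mg/L.
Trough 2.5 mg/L vs MEC 5 mg/L: subtherapeutic.

2.5 mg/L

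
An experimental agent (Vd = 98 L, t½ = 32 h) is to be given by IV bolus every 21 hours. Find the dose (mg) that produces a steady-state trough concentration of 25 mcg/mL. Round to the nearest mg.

1411 mg

τ/t½ = 21/32 ≈ 0.65625, so f = (1/2)^(21/32) ≈ 0.634525.
Cmin,ss = (D/Vd)·f/(1−f), so D = Cmin,ss·Vd·(1−f)/f.
D = 25 × 98 × (1−f)/f ≈ 25 × 98 × 0.57598 ≈ 1411.15 mg.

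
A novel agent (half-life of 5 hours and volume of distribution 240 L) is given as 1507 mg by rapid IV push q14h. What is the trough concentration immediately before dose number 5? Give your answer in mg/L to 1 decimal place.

1.1 mg/L

f = (1/2)^(τ/t½) = (1/2)^(14/5) ≈ 0.1436.
C₀ = D/Vd = 1507/240 ≈ 6.279 mg/L.
Before the 5th dose, 4 doses have been given. Superposition: Cmin = C₀·(f + f² + … + f^4).
≈ 6.279 × (0.1436 + 0.0206 + 0.0030 + 0.0004) ≈ 6.279 × 0.1676 ≈ 1.052 mg/L.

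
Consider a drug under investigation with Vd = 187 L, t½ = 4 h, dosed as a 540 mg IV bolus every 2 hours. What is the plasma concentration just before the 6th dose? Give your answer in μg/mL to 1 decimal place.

5.7 μg/mL

f = (1/2)^(τ/t½) = (1/2)^(2/4) ≈ 0.7071.
C₀ = D/Vd = 540/187 ≈ 2.888 μg/mL.
Before the 6th dose, 5 doses have been given. Superposition: Cmin = C₀·(f + f² + … + f^5).
≈ 2.888 × (0.7071 + 0.5000 + 0.3535 + 0.2500 + 0.1768) ≈ 2.888 × 1.9874 ≈ 5.740 μg/mL.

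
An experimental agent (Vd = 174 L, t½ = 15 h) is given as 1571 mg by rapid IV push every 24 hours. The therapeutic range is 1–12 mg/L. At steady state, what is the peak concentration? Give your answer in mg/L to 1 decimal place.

k = ln2/t½ = ln2/15 ≈ 0.046210 h⁻¹; fraction remaining f = e^(−kτ) = e^(−0.046210×24) ≈ 0.3299.
Accumulation ratio R = 1/(1 − f) ≈ 1/0.6701 ≈ 1.4923.
Each bolus raises the concentration by D/Vd = 1571/174 ≈ 9.029 mg/L.
Cmax,ss = C₀/(1 − f) ≈ 9.029/0.6701 ≈ 13.474 mg/L.
Peak 13.5 mg/L vs MTC 12 mg/L: exceeds toxic threshold.

13.5 mg/L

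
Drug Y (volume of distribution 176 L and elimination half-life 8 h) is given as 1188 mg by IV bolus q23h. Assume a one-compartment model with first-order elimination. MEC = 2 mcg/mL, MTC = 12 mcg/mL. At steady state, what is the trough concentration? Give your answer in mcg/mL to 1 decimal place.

1.1 mcg/mL

Over one 23-h interval, 23/8 ≈ 2.875 half-lives elapse, leaving f ≈ 0.1363 of each dose.
Accumulation ratio R = 1/(1 − f) ≈ 1/0.8637 ≈ 1.1578.
Each bolus raises the concentration by D/Vd = 1188/176 ≈ 6.750 mcg/mL.
Steady-state peak Cmax,ss = C₀·R ≈ 6.750 × 1.1578 ≈ 7.815 mcg/mL.
One interval later, Cmin,ss = Cmax,ss·e^(−kτ) ≈ 7.815 × 0.1363 ≈ 1.065 mcg/mL.
Trough 1.1 mcg/mL vs MEC 2 mcg/mL: subtherapeutic.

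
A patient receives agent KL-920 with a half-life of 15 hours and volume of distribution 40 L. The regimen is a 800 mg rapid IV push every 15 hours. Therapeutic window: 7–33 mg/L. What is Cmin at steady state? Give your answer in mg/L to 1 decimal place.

τ = 15 h = 1 half-life, so f = (1/2)^1 = 0.5.
Accumulation ratio R = 1/(1 − f) = 1/0.5 = 2/1.
Single-dose peak C₀ = D/Vd = 800/40 = 20 mg/L.
Steady-state peak Cmax,ss = C₀·R = 20 × 2/1 ≈ 40.000 mg/L.
Steady-state trough Cmin,ss = Cmax,ss·f ≈ 40.000 × 0.5 ≈ 20.000 mg/L.
Trough 20.0 mg/L vs MEC 7 mg/L: adequate.

20.0 mg/L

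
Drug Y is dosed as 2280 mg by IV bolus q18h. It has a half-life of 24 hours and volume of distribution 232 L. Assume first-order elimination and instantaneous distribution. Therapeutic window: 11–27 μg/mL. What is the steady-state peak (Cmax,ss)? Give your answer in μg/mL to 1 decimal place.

Over one 18-h interval, 18/24 ≈ 0.75 half-lives elapse, leaving f ≈ 0.5946 of each dose.
At steady state, accumulation factor R = 1/(1 − e^(−kτ)) ≈ 2.4667.
Single-dose peak C₀ = D/Vd = 2280/232 ≈ 9.828 μg/mL.
Cmax,ss = C₀/(1 − f) ≈ 9.828/0.4054 ≈ 24.243 μg/mL.
Peak 24.2 μg/mL vs MTC 27 μg/mL: below toxic threshold.

24.2 μg/mL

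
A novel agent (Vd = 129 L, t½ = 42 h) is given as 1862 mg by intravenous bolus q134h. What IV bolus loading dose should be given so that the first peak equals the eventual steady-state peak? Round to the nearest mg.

f = (1/2)^(134/42) ≈ 0.109540; accumulation ratio R = 1/(1−f) ≈ 1.12302.
Loading dose to hit Cmax,ss on first dose: D_load = D_maint·R ≈ 1862 × 1.12302 ≈ 2091.06 mg.

2091 mg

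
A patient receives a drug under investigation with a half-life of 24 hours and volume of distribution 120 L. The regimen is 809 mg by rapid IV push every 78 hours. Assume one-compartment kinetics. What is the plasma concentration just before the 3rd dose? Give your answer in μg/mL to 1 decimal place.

f = (1/2)^(τ/t½) = (1/2)^(78/24) ≈ 0.1051.
C₀ = D/Vd = 809/120 ≈ 6.742 μg/mL.
Before the 3rd dose, 2 doses have been given. Superposition: Cmin = C₀·(f + f²).
≈ 6.742 × (0.1051 + 0.0110) ≈ 6.742 × 0.1161 ≈ 0.783 μg/mL.

0.8 μg/mL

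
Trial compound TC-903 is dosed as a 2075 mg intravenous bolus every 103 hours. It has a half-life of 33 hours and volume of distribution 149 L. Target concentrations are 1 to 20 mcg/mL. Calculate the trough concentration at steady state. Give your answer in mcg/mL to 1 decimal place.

τ/t½ = 103/33 ≈ 3.1212, so fraction remaining f = (1/2)^(103/33) ≈ 0.1149.
Single-dose peak C₀ = D/Vd = 2075/149 ≈ 13.926 mcg/mL.
Steady-state trough Cmin,ss = C₀·f/(1−f) ≈ 13.926 × 0.1149/0.8851 ≈ 1.808 mcg/mL.
Trough 1.8 mcg/mL vs MEC 1 mcg/mL: adequate.

1.8 mcg/mL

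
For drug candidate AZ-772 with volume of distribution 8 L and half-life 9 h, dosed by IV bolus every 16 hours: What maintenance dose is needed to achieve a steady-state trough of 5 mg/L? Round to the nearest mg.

97 mg

τ/t½ = 16/9 ≈ 1.7778, so f = (1/2)^(16/9) ≈ 0.291632.
Cmin,ss = (D/Vd)·f/(1−f), so D = Cmin,ss·Vd·(1−f)/f.
D = 5 × 8 × (1−f)/f ≈ 5 × 8 × 2.42898 ≈ 97.16 mg.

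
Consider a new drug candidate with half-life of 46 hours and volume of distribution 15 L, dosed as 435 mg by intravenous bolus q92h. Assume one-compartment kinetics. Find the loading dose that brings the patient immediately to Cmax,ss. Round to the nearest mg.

f = (1/2)^(92/46) ≈ 0.250000; accumulation ratio R = 1/(1−f) ≈ 1.33333.
Loading dose to hit Cmax,ss on first dose: D_load = D_maint·R ≈ 435 × 1.33333 ≈ 580.00 mg.

580 mg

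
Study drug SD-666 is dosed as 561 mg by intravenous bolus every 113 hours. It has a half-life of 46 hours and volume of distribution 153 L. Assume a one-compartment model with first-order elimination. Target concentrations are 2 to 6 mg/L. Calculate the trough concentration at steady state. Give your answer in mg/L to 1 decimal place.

Over one 113-h interval, 113/46 ≈ 2.4565 half-lives elapse, leaving f ≈ 0.1822 of each dose.
Accumulation ratio R = 1/(1 − f) ≈ 1/0.8178 ≈ 1.2228.
Single-dose peak C₀ = D/Vd = 561/153 ≈ 3.667 mg/L.
Cmax,ss = C₀/(1 − f) ≈ 3.667/0.8178 ≈ 4.484 mg/L.
Steady-state trough Cmin,ss = Cmax,ss·f ≈ 4.484 × 0.1822 ≈ 0.817 mg/L.
Trough 0.8 mg/L vs MEC 2 mg/L: subtherapeutic.

0.8 mg/L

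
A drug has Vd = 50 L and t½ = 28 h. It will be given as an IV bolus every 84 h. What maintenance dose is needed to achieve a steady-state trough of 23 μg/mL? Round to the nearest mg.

8050 mg

τ/t½ = 84/28 ≈ 3, so f = (1/2)^(84/28) ≈ 0.125000.
Cmin,ss = (D/Vd)·f/(1−f), so D = Cmin,ss·Vd·(1−f)/f.
D = 23 × 50 × (1−f)/f ≈ 23 × 50 × 7.00000 ≈ 8050.00 mg.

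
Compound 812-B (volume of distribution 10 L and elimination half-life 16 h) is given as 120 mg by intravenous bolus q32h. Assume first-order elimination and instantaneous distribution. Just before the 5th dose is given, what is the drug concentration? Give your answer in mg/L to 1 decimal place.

f = (1/2)^(τ/t½) = (1/2)^(32/16) ≈ 0.2500.
C₀ = D/Vd = 120/10 ≈ 12.000 mg/L.
Before the 5th dose, 4 doses have been given. Superposition: Cmin = C₀·(f + f² + … + f^4).
≈ 12.000 × (0.2500 + 0.0625 + 0.0156 + 0.0039) ≈ 12.000 × 0.3320 ≈ 3.984 mg/L.

4.0 mg/L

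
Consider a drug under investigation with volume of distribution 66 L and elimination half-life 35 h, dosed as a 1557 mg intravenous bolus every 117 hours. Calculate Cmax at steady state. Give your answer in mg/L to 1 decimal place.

26.2 mg/L

τ/t½ = 117/35 ≈ 3.3429, so fraction remaining f = (1/2)^(117/35) ≈ 0.0986.
At steady state, accumulation factor R = 1/(1 − e^(−kτ)) ≈ 1.1094.
Each bolus raises the concentration by D/Vd = 1557/66 ≈ 23.591 mg/L.
Cmax,ss = C₀/(1 − f) ≈ 23.591/0.9014 ≈ 26.172 mg/L.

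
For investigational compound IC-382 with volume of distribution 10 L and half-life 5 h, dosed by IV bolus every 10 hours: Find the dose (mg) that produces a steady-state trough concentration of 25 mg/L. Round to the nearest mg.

750 mg

τ/t½ = 10/5 ≈ 2, so f = (1/2)^(10/5) ≈ 0.250000.
Cmin,ss = (D/Vd)·f/(1−f), so D = Cmin,ss·Vd·(1−f)/f.
D = 25 × 10 × (1−f)/f ≈ 25 × 10 × 3.00000 ≈ 750.00 mg.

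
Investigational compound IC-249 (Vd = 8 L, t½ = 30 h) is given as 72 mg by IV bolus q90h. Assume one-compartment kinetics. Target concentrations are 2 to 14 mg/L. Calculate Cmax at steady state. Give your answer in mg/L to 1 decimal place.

10.3 mg/L

The dosing interval is 3 half-lives, so f = 2^(−3) = 0.125.
Accumulation ratio R = 1/(1 − f) = 1/0.875 = 8/7.
Single-dose peak C₀ = D/Vd = 72/8 = 9 mg/L.
Steady-state peak Cmax,ss = C₀·R = 9 × 8/7 ≈ 10.286 mg/L.
Peak 10.3 mg/L vs MTC 14 mg/L: below toxic threshold.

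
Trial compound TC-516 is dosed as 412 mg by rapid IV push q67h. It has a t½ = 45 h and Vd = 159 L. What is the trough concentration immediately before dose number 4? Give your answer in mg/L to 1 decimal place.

f = (1/2)^(τ/t½) = (1/2)^(67/45) ≈ 0.3563.
C₀ = D/Vd = 412/159 ≈ 2.591 mg/L.
Before the 4th dose, 3 doses have been given. Superposition: Cmin = C₀·(f + f² + … + f^3).
≈ 2.591 × (0.3563 + 0.1269 + 0.0452) ≈ 2.591 × 0.5284 ≈ 1.369 mg/L.

1.4 mg/L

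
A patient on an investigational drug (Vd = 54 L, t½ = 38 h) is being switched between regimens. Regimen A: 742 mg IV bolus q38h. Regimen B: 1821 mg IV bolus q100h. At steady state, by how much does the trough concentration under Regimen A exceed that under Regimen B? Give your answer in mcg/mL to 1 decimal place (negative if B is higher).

Regimen A: f = (1/2)^(38/38) ≈ 0.5000; Cmin,ss = (742/54)·f/(1−f) ≈ 13.741 mcg/mL.
Regimen B: f = (1/2)^(100/38) ≈ 0.1614; Cmin,ss = (1821/54)·f/(1−f) ≈ 6.490 mcg/mL.
Difference ≈ 13.741 − 6.490 ≈ 7.251 mcg/mL.

7.3 mcg/mL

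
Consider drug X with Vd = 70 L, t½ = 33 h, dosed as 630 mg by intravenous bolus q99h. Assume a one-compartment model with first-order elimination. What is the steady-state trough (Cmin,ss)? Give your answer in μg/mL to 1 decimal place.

τ = 99 h = 3 half-lives, so f = (1/2)^3 = 0.125.
Accumulation ratio R = 1/(1 − f) = 1/0.875 = 8/7.
Single-dose peak C₀ = D/Vd = 630/70 = 9 μg/mL.
Steady-state peak Cmax,ss = C₀·R = 9 × 8/7 ≈ 10.286 μg/mL.
Steady-state trough Cmin,ss = Cmax,ss·f ≈ 10.286 × 0.125 ≈ 1.286 μg/mL.

1.3 μg/mL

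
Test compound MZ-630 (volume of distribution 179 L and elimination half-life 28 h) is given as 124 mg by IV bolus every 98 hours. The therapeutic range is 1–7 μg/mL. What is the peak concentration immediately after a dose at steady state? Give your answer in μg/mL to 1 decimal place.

0.8 μg/mL

k = ln2/t½ = ln2/28 ≈ 0.024755 h⁻¹; fraction remaining f = e^(−kτ) = e^(−0.024755×98) ≈ 0.0884.
Accumulation ratio R = 1/(1 − f) ≈ 1/0.9116 ≈ 1.0970.
Single-dose peak C₀ = D/Vd = 124/179 ≈ 0.693 μg/mL.
Cmax,ss = C₀/(1 − f) ≈ 0.693/0.9116 ≈ 0.760 μg/mL.
Peak 0.8 μg/mL vs MTC 7 μg/mL: below toxic threshold.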